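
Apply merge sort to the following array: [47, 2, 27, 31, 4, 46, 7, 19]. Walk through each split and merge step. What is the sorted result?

Merge sort trace:

Split: [47, 2, 27, 31, 4, 46, 7, 19] -> [47, 2, 27, 31] and [4, 46, 7, 19]
  Split: [47, 2, 27, 31] -> [47, 2] and [27, 31]
    Split: [47, 2] -> [47] and [2]
    Merge: [47] + [2] -> [2, 47]
    Split: [27, 31] -> [27] and [31]
    Merge: [27] + [31] -> [27, 31]
  Merge: [2, 47] + [27, 31] -> [2, 27, 31, 47]
  Split: [4, 46, 7, 19] -> [4, 46] and [7, 19]
    Split: [4, 46] -> [4] and [46]
    Merge: [4] + [46] -> [4, 46]
    Split: [7, 19] -> [7] and [19]
    Merge: [7] + [19] -> [7, 19]
  Merge: [4, 46] + [7, 19] -> [4, 7, 19, 46]
Merge: [2, 27, 31, 47] + [4, 7, 19, 46] -> [2, 4, 7, 19, 27, 31, 46, 47]

Final sorted array: [2, 4, 7, 19, 27, 31, 46, 47]

The merge sort proceeds by recursively splitting the array and merging sorted halves.
After all merges, the sorted array is [2, 4, 7, 19, 27, 31, 46, 47].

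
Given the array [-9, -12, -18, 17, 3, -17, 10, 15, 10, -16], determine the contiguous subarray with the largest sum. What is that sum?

Using Kadane's algorithm on [-9, -12, -18, 17, 3, -17, 10, 15, 10, -16]:

Scanning through the array:
Position 1 (value -12): max_ending_here = -12, max_so_far = -9
Position 2 (value -18): max_ending_here = -18, max_so_far = -9
Position 3 (value 17): max_ending_here = 17, max_so_far = 17
Position 4 (value 3): max_ending_here = 20, max_so_far = 20
Position 5 (value -17): max_ending_here = 3, max_so_far = 20
Position 6 (value 10): max_ending_here = 13, max_so_far = 20
Position 7 (value 15): max_ending_here = 28, max_so_far = 28
Position 8 (value 10): max_ending_here = 38, max_so_far = 38
Position 9 (value -16): max_ending_here = 22, max_so_far = 38

Maximum subarray: [17, 3, -17, 10, 15, 10]
Maximum sum: 38

The maximum subarray is [17, 3, -17, 10, 15, 10] with sum 38. This subarray runs from index 3 to index 8.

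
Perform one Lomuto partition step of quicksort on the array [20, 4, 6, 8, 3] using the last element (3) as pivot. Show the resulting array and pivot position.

Lomuto partition with pivot = 3:

Initial array: [20, 4, 6, 8, 3]

arr[0]=20 > 3: no swap
arr[1]=4 > 3: no swap
arr[2]=6 > 3: no swap
arr[3]=8 > 3: no swap

Place pivot at position 0: [3, 4, 6, 8, 20]
Pivot position: 0

After partitioning with pivot 3, the array becomes [3, 4, 6, 8, 20]. The pivot is placed at index 0. All elements to the left of the pivot are <= 3, and all elements to the right are > 3.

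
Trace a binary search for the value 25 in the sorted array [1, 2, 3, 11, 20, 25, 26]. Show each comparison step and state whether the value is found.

Binary search for 25 in [1, 2, 3, 11, 20, 25, 26]:

lo=0, hi=6, mid=3, arr[mid]=11 -> 11 < 25, search right half
lo=4, hi=6, mid=5, arr[mid]=25 -> Found target at index 5!

Binary search finds 25 at index 5 after 2 comparisons. The search repeatedly halves the search space by comparing with the middle element.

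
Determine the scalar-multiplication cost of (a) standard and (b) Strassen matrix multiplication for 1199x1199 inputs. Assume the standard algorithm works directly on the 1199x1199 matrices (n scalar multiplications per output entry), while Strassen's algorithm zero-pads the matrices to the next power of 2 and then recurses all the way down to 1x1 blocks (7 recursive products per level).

Matrix multiplication for 1199x1199 matrices:

Strassen's algorithm requires power-of-2 dimensions. Pad 1199x1199 to 2048x2048 (next power of 2).

Standard algorithm: 1199^3 = 1723683599 multiplications
Strassen's algorithm: 7^(log2(2048)) = 7^11 = 1977326743 multiplications
Difference: 1723683599 - 1977326743 = -253643144 (Strassen uses MORE here due to padding overhead — for small or just-over-power-of-2 n, padding can outweigh the per-level savings)

Standard: 1723683599 multiplications (1199^3). Strassen: 1977326743 multiplications (7^11, after padding to 2048x2048). Strassen reduces 8 recursive multiplications to 7 at each level.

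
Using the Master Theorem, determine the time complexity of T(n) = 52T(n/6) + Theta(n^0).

Master Theorem for T(n) = 52T(n/6) + O(n^0):

a = 52, b = 6, c = 0
log_b(a) = log_6(52) = 2.2052

Case 1: c = 0 < log_6(52) = 2.2052
T(n) = O(n^(log_6 52))

For T(n) = 52T(n/6) + O(n^0): log_6(52) = 2.2052. This is Case 1 of the Master Theorem (c < log_b(a), work dominated by leaves), giving O(n^(log_6 52)).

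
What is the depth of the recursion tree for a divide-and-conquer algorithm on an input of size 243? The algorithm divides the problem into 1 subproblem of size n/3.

For divide and conquer with division factor 3:

Problem sizes at each level:
Level 0: 243
Level 1: 81
Level 2: 27
Level 3: 9
Level 4: 3
Level 5: 1

The root is level 0 and the size-1 base case is level 5 (the tree spans levels 0 through 5, i.e. 6 levels counting the root), so the depth is the number of divisions: log_3(243) = 5

The recursion tree depth is log_3(243) = 5. At each level, the problem size is divided by 3, so it takes 5 divisions to reduce to a base case of size 1. The algorithm makes 1 recursive call at each level.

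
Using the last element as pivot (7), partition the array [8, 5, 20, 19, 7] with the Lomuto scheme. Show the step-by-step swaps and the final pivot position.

Lomuto partition with pivot = 7:

Initial array: [8, 5, 20, 19, 7]

arr[0]=8 > 7: no swap
arr[1]=5 <= 7: swap with position 0, array becomes [5, 8, 20, 19, 7]
arr[2]=20 > 7: no swap
arr[3]=19 > 7: no swap

Place pivot at position 1: [5, 7, 20, 19, 8]
Pivot position: 1

After partitioning with pivot 7, the array becomes [5, 7, 20, 19, 8]. The pivot is placed at index 1. All elements to the left of the pivot are <= 7, and all elements to the right are > 7.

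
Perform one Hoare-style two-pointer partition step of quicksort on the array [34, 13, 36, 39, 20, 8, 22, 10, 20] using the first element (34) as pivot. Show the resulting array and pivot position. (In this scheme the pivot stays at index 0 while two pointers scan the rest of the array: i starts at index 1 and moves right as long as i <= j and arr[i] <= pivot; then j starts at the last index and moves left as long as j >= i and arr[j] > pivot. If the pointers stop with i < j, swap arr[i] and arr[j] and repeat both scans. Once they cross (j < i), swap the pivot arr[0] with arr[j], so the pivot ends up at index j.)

Hoare-style two-pointer partition with pivot = 34:

Initial array: [34, 13, 36, 39, 20, 8, 22, 10, 20]

Pointers start at i = 1, j = 8.
i stops at index 2 (arr[2]=36 > 34), j stops at index 8 (arr[8]=20 <= 34): swap arr[2] and arr[8], array becomes [34, 13, 20, 39, 20, 8, 22, 10, 36]
i stops at index 3 (arr[3]=39 > 34), j stops at index 7 (arr[7]=10 <= 34): swap arr[3] and arr[7], array becomes [34, 13, 20, 10, 20, 8, 22, 39, 36]
i ends at 7, j ends at 6: the pointers have crossed (j < i), so scanning stops.

Swap pivot arr[0] with arr[6] to place pivot at position 6: [22, 13, 20, 10, 20, 8, 34, 39, 36]
Pivot position: 6

After partitioning with pivot 34, the array becomes [22, 13, 20, 10, 20, 8, 34, 39, 36]. The pivot is placed at index 6. All elements to the left of the pivot are <= 34, and all elements to the right are > 34.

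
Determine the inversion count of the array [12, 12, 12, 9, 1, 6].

Finding inversions in [12, 12, 12, 9, 1, 6]:

(0, 3): arr[0]=12 > arr[3]=9
(0, 4): arr[0]=12 > arr[4]=1
(0, 5): arr[0]=12 > arr[5]=6
(1, 3): arr[1]=12 > arr[3]=9
(1, 4): arr[1]=12 > arr[4]=1
(1, 5): arr[1]=12 > arr[5]=6
(2, 3): arr[2]=12 > arr[3]=9
(2, 4): arr[2]=12 > arr[4]=1
(2, 5): arr[2]=12 > arr[5]=6
(3, 4): arr[3]=9 > arr[4]=1
(3, 5): arr[3]=9 > arr[5]=6

Total inversions: 11

The array has 11 inversion(s): (0,3), (0,4), (0,5), (1,3), (1,4), (1,5), (2,3), (2,4), (2,5), (3,4), (3,5). Each pair (i,j) satisfies i < j and arr[i] > arr[j].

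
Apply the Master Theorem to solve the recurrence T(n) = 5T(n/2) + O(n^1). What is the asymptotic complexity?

Master Theorem for T(n) = 5T(n/2) + O(n^1):

a = 5, b = 2, c = 1
log_b(a) = log_2(5) = 2.3219

Case 1: c = 1 < log_2(5) = 2.3219
T(n) = O(n^(log_2 5))

For T(n) = 5T(n/2) + O(n^1): log_2(5) = 2.3219. This is Case 1 of the Master Theorem (c < log_b(a), work dominated by leaves), giving O(n^(log_2 5)).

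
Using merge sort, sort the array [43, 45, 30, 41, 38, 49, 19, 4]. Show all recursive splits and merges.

Merge sort trace:

Split: [43, 45, 30, 41, 38, 49, 19, 4] -> [43, 45, 30, 41] and [38, 49, 19, 4]
  Split: [43, 45, 30, 41] -> [43, 45] and [30, 41]
    Split: [43, 45] -> [43] and [45]
    Merge: [43] + [45] -> [43, 45]
    Split: [30, 41] -> [30] and [41]
    Merge: [30] + [41] -> [30, 41]
  Merge: [43, 45] + [30, 41] -> [30, 41, 43, 45]
  Split: [38, 49, 19, 4] -> [38, 49] and [19, 4]
    Split: [38, 49] -> [38] and [49]
    Merge: [38] + [49] -> [38, 49]
    Split: [19, 4] -> [19] and [4]
    Merge: [19] + [4] -> [4, 19]
  Merge: [38, 49] + [4, 19] -> [4, 19, 38, 49]
Merge: [30, 41, 43, 45] + [4, 19, 38, 49] -> [4, 19, 30, 38, 41, 43, 45, 49]

Final sorted array: [4, 19, 30, 38, 41, 43, 45, 49]

The merge sort proceeds by recursively splitting the array and merging sorted halves.
After all merges, the sorted array is [4, 19, 30, 38, 41, 43, 45, 49].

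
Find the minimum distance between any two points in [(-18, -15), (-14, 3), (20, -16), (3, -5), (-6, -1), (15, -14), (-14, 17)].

Computing all pairwise distances among 7 points:

d((-18, -15), (-14, 3)) = 18.4391
d((-18, -15), (20, -16)) = 38.0132
d((-18, -15), (3, -5)) = 23.2594
d((-18, -15), (-6, -1)) = 18.4391
d((-18, -15), (15, -14)) = 33.0151
d((-18, -15), (-14, 17)) = 32.249
d((-14, 3), (20, -16)) = 38.9487
d((-14, 3), (3, -5)) = 18.7883
d((-14, 3), (-6, -1)) = 8.9443
d((-14, 3), (15, -14)) = 33.6155
d((-14, 3), (-14, 17)) = 14.0
d((20, -16), (3, -5)) = 20.2485
d((20, -16), (-6, -1)) = 30.0167
d((20, -16), (15, -14)) = 5.3852 <-- minimum
d((20, -16), (-14, 17)) = 47.3814
d((3, -5), (-6, -1)) = 9.8489
d((3, -5), (15, -14)) = 15.0
d((3, -5), (-14, 17)) = 27.8029
d((-6, -1), (15, -14)) = 24.6982
d((-6, -1), (-14, 17)) = 19.6977
d((15, -14), (-14, 17)) = 42.45

Closest pair: (20, -16) and (15, -14) with distance 5.3852

The closest pair is (20, -16) and (15, -14) with Euclidean distance 5.3852. For 7 points, brute-force pairwise comparison is shown above. For large n, the divide-and-conquer algorithm (sort by x, recurse on halves, check the dividing strip) achieves O(n log n).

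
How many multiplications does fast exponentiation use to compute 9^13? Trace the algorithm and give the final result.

Computing 9^13 by squaring (build up from 9^1; each line after the first costs one multiplication):

9^1 = 9
9^2 = (9^1)^2 = 9^2 = 81
9^3 = 9 * 9^2 = 9 * 81 = 729
9^6 = (9^3)^2 = 729^2 = 531441
9^12 = (9^6)^2 = 531441^2 = 282429536481
9^13 = 9 * 9^12 = 9 * 282429536481 = 2541865828329

Result: 2541865828329
Multiplications needed: 5 (5 lines after 9^1)

9^13 = 2541865828329. Using exponentiation by squaring, this requires 5 multiplications. The key idea: if the exponent is even, square the half-power; if odd, multiply by the base once.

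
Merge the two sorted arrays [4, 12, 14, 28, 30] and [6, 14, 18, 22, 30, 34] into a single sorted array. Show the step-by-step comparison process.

Merging process:

Compare 4 vs 6: take 4 from left. Merged: [4]
Compare 12 vs 6: take 6 from right. Merged: [4, 6]
Compare 12 vs 14: take 12 from left. Merged: [4, 6, 12]
Compare 14 vs 14: take 14 from left. Merged: [4, 6, 12, 14]
Compare 28 vs 14: take 14 from right. Merged: [4, 6, 12, 14, 14]
Compare 28 vs 18: take 18 from right. Merged: [4, 6, 12, 14, 14, 18]
Compare 28 vs 22: take 22 from right. Merged: [4, 6, 12, 14, 14, 18, 22]
Compare 28 vs 30: take 28 from left. Merged: [4, 6, 12, 14, 14, 18, 22, 28]
Compare 30 vs 30: take 30 from left. Merged: [4, 6, 12, 14, 14, 18, 22, 28, 30]
Append remaining from right: [30, 34]. Merged: [4, 6, 12, 14, 14, 18, 22, 28, 30, 30, 34]

Final merged array: [4, 6, 12, 14, 14, 18, 22, 28, 30, 30, 34]
Total comparisons: 9

The merged array is [4, 6, 12, 14, 14, 18, 22, 28, 30, 30, 34], requiring 9 comparisons. The merge step runs in O(n) time where n is the total number of elements.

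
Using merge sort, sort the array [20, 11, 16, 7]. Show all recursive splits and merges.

Merge sort trace:

Split: [20, 11, 16, 7] -> [20, 11] and [16, 7]
  Split: [20, 11] -> [20] and [11]
  Merge: [20] + [11] -> [11, 20]
  Split: [16, 7] -> [16] and [7]
  Merge: [16] + [7] -> [7, 16]
Merge: [11, 20] + [7, 16] -> [7, 11, 16, 20]

Final sorted array: [7, 11, 16, 20]

The merge sort proceeds by recursively splitting the array and merging sorted halves.
After all merges, the sorted array is [7, 11, 16, 20].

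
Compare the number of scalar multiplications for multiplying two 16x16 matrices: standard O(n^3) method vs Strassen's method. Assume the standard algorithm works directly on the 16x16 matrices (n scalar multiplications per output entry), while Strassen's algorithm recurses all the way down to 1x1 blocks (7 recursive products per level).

Matrix multiplication for 16x16 matrices:

Standard algorithm: 16^3 = 4096 multiplications
Strassen's algorithm: 7^(log2(16)) = 7^4 = 2401 multiplications
Savings: 4096 - 2401 = 1695 multiplications

Standard: 4096 multiplications (16^3). Strassen: 2401 multiplications (7^4). Strassen reduces 8 recursive multiplications to 7 at each level.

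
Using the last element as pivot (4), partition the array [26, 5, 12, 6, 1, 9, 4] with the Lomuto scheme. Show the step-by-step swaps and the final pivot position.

Lomuto partition with pivot = 4:

Initial array: [26, 5, 12, 6, 1, 9, 4]

arr[0]=26 > 4: no swap
arr[1]=5 > 4: no swap
arr[2]=12 > 4: no swap
arr[3]=6 > 4: no swap
arr[4]=1 <= 4: swap with position 0, array becomes [1, 5, 12, 6, 26, 9, 4]
arr[5]=9 > 4: no swap

Place pivot at position 1: [1, 4, 12, 6, 26, 9, 5]
Pivot position: 1

After partitioning with pivot 4, the array becomes [1, 4, 12, 6, 26, 9, 5]. The pivot is placed at index 1. All elements to the left of the pivot are <= 4, and all elements to the right are > 4.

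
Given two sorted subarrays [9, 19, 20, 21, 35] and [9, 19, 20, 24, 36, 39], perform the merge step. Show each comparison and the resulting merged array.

Merging process:

Compare 9 vs 9: take 9 from left. Merged: [9]
Compare 19 vs 9: take 9 from right. Merged: [9, 9]
Compare 19 vs 19: take 19 from left. Merged: [9, 9, 19]
Compare 20 vs 19: take 19 from right. Merged: [9, 9, 19, 19]
Compare 20 vs 20: take 20 from left. Merged: [9, 9, 19, 19, 20]
Compare 21 vs 20: take 20 from right. Merged: [9, 9, 19, 19, 20, 20]
Compare 21 vs 24: take 21 from left. Merged: [9, 9, 19, 19, 20, 20, 21]
Compare 35 vs 24: take 24 from right. Merged: [9, 9, 19, 19, 20, 20, 21, 24]
Compare 35 vs 36: take 35 from left. Merged: [9, 9, 19, 19, 20, 20, 21, 24, 35]
Append remaining from right: [36, 39]. Merged: [9, 9, 19, 19, 20, 20, 21, 24, 35, 36, 39]

Final merged array: [9, 9, 19, 19, 20, 20, 21, 24, 35, 36, 39]
Total comparisons: 9

The merged array is [9, 9, 19, 19, 20, 20, 21, 24, 35, 36, 39], requiring 9 comparisons. The merge step runs in O(n) time where n is the total number of elements.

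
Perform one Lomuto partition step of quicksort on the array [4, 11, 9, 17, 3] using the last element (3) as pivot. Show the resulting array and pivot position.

Lomuto partition with pivot = 3:

Initial array: [4, 11, 9, 17, 3]

arr[0]=4 > 3: no swap
arr[1]=11 > 3: no swap
arr[2]=9 > 3: no swap
arr[3]=17 > 3: no swap

Place pivot at position 0: [3, 11, 9, 17, 4]
Pivot position: 0

After partitioning with pivot 3, the array becomes [3, 11, 9, 17, 4]. The pivot is placed at index 0. All elements to the left of the pivot are <= 3, and all elements to the right are > 3.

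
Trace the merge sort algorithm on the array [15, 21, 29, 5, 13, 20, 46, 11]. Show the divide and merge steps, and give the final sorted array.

Merge sort trace:

Split: [15, 21, 29, 5, 13, 20, 46, 11] -> [15, 21, 29, 5] and [13, 20, 46, 11]
  Split: [15, 21, 29, 5] -> [15, 21] and [29, 5]
    Split: [15, 21] -> [15] and [21]
    Merge: [15] + [21] -> [15, 21]
    Split: [29, 5] -> [29] and [5]
    Merge: [29] + [5] -> [5, 29]
  Merge: [15, 21] + [5, 29] -> [5, 15, 21, 29]
  Split: [13, 20, 46, 11] -> [13, 20] and [46, 11]
    Split: [13, 20] -> [13] and [20]
    Merge: [13] + [20] -> [13, 20]
    Split: [46, 11] -> [46] and [11]
    Merge: [46] + [11] -> [11, 46]
  Merge: [13, 20] + [11, 46] -> [11, 13, 20, 46]
Merge: [5, 15, 21, 29] + [11, 13, 20, 46] -> [5, 11, 13, 15, 20, 21, 29, 46]

Final sorted array: [5, 11, 13, 15, 20, 21, 29, 46]

The merge sort proceeds by recursively splitting the array and merging sorted halves.
After all merges, the sorted array is [5, 11, 13, 15, 20, 21, 29, 46].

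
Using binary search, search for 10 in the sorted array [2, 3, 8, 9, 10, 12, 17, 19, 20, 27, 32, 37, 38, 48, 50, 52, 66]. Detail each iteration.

Binary search for 10 in [2, 3, 8, 9, 10, 12, 17, 19, 20, 27, 32, 37, 38, 48, 50, 52, 66]:

lo=0, hi=16, mid=8, arr[mid]=20 -> 20 > 10, search left half
lo=0, hi=7, mid=3, arr[mid]=9 -> 9 < 10, search right half
lo=4, hi=7, mid=5, arr[mid]=12 -> 12 > 10, search left half
lo=4, hi=4, mid=4, arr[mid]=10 -> Found target at index 4!

Binary search finds 10 at index 4 after 4 comparisons. The search repeatedly halves the search space by comparing with the middle element.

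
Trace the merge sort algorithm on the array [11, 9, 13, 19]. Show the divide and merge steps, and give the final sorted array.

Merge sort trace:

Split: [11, 9, 13, 19] -> [11, 9] and [13, 19]
  Split: [11, 9] -> [11] and [9]
  Merge: [11] + [9] -> [9, 11]
  Split: [13, 19] -> [13] and [19]
  Merge: [13] + [19] -> [13, 19]
Merge: [9, 11] + [13, 19] -> [9, 11, 13, 19]

Final sorted array: [9, 11, 13, 19]

The merge sort proceeds by recursively splitting the array and merging sorted halves.
After all merges, the sorted array is [9, 11, 13, 19].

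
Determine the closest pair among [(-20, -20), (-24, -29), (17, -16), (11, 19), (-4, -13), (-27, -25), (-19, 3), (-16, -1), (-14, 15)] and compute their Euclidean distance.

Computing all pairwise distances among 9 points:

d((-20, -20), (-24, -29)) = 9.8489
d((-20, -20), (17, -16)) = 37.2156
d((-20, -20), (11, 19)) = 49.8197
d((-20, -20), (-4, -13)) = 17.4642
d((-20, -20), (-27, -25)) = 8.6023
d((-20, -20), (-19, 3)) = 23.0217
d((-20, -20), (-16, -1)) = 19.4165
d((-20, -20), (-14, 15)) = 35.5106
d((-24, -29), (17, -16)) = 43.0116
d((-24, -29), (11, 19)) = 59.4054
d((-24, -29), (-4, -13)) = 25.6125
d((-24, -29), (-27, -25)) = 5.0 <-- minimum
d((-24, -29), (-19, 3)) = 32.3883
d((-24, -29), (-16, -1)) = 29.1204
d((-24, -29), (-14, 15)) = 45.1221
d((17, -16), (11, 19)) = 35.5106
d((17, -16), (-4, -13)) = 21.2132
d((17, -16), (-27, -25)) = 44.911
d((17, -16), (-19, 3)) = 40.7063
d((17, -16), (-16, -1)) = 36.2491
d((17, -16), (-14, 15)) = 43.8406
d((11, 19), (-4, -13)) = 35.3412
d((11, 19), (-27, -25)) = 58.1378
d((11, 19), (-19, 3)) = 34.0
d((11, 19), (-16, -1)) = 33.6006
d((11, 19), (-14, 15)) = 25.318
d((-4, -13), (-27, -25)) = 25.9422
d((-4, -13), (-19, 3)) = 21.9317
d((-4, -13), (-16, -1)) = 16.9706
d((-4, -13), (-14, 15)) = 29.7321
d((-27, -25), (-19, 3)) = 29.1204
d((-27, -25), (-16, -1)) = 26.4008
d((-27, -25), (-14, 15)) = 42.0595
d((-19, 3), (-16, -1)) = 5.0 <-- minimum
d((-19, 3), (-14, 15)) = 13.0
d((-16, -1), (-14, 15)) = 16.1245

Minimum distance: 5.0 (tie among 2 pairs: (-24, -29) and (-27, -25); (-19, 3) and (-16, -1))

The minimum Euclidean distance is 5.0. There is a tie: 2 pairs achieve this minimum — (-24, -29) and (-27, -25); (-19, 3) and (-16, -1). Any of these is a valid closest pair. For 9 points, brute-force pairwise comparison is shown above. For large n, the divide-and-conquer algorithm (sort by x, recurse on halves, check the dividing strip) achieves O(n log n).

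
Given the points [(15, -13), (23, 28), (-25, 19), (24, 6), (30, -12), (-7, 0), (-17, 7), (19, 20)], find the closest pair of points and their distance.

Computing all pairwise distances among 8 points:

d((15, -13), (23, 28)) = 41.7732
d((15, -13), (-25, 19)) = 51.225
d((15, -13), (24, 6)) = 21.0238
d((15, -13), (30, -12)) = 15.0333
d((15, -13), (-7, 0)) = 25.5539
d((15, -13), (-17, 7)) = 37.7359
d((15, -13), (19, 20)) = 33.2415
d((23, 28), (-25, 19)) = 48.8365
d((23, 28), (24, 6)) = 22.0227
d((23, 28), (30, -12)) = 40.6079
d((23, 28), (-7, 0)) = 41.0366
d((23, 28), (-17, 7)) = 45.1774
d((23, 28), (19, 20)) = 8.9443 <-- minimum
d((-25, 19), (24, 6)) = 50.6952
d((-25, 19), (30, -12)) = 63.1348
d((-25, 19), (-7, 0)) = 26.1725
d((-25, 19), (-17, 7)) = 14.4222
d((-25, 19), (19, 20)) = 44.0114
d((24, 6), (30, -12)) = 18.9737
d((24, 6), (-7, 0)) = 31.5753
d((24, 6), (-17, 7)) = 41.0122
d((24, 6), (19, 20)) = 14.8661
d((30, -12), (-7, 0)) = 38.8973
d((30, -12), (-17, 7)) = 50.6952
d((30, -12), (19, 20)) = 33.8378
d((-7, 0), (-17, 7)) = 12.2066
d((-7, 0), (19, 20)) = 32.8024
d((-17, 7), (19, 20)) = 38.2753

Closest pair: (23, 28) and (19, 20) with distance 8.9443

The closest pair is (23, 28) and (19, 20) with Euclidean distance 8.9443. For 8 points, brute-force pairwise comparison is shown above. For large n, the divide-and-conquer algorithm (sort by x, recurse on halves, check the dividing strip) achieves O(n log n).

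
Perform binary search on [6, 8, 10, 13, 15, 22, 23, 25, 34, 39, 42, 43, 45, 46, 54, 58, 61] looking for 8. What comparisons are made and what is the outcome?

Binary search for 8 in [6, 8, 10, 13, 15, 22, 23, 25, 34, 39, 42, 43, 45, 46, 54, 58, 61]:

lo=0, hi=16, mid=8, arr[mid]=34 -> 34 > 8, search left half
lo=0, hi=7, mid=3, arr[mid]=13 -> 13 > 8, search left half
lo=0, hi=2, mid=1, arr[mid]=8 -> Found target at index 1!

Binary search finds 8 at index 1 after 3 comparisons. The search repeatedly halves the search space by comparing with the middle element.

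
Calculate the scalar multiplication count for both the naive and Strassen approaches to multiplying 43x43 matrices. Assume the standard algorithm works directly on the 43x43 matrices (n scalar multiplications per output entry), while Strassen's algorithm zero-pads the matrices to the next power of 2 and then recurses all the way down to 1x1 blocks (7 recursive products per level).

Matrix multiplication for 43x43 matrices:

Strassen's algorithm requires power-of-2 dimensions. Pad 43x43 to 64x64 (next power of 2).

Standard algorithm: 43^3 = 79507 multiplications
Strassen's algorithm: 7^(log2(64)) = 7^6 = 117649 multiplications
Difference: 79507 - 117649 = -38142 (Strassen uses MORE here due to padding overhead — for small or just-over-power-of-2 n, padding can outweigh the per-level savings)

Standard: 79507 multiplications (43^3). Strassen: 117649 multiplications (7^6, after padding to 64x64). Strassen reduces 8 recursive multiplications to 7 at each level.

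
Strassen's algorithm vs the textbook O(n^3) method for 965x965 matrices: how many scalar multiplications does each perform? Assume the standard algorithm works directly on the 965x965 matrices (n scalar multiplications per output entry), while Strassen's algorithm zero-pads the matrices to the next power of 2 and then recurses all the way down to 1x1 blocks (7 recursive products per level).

Matrix multiplication for 965x965 matrices:

Strassen's algorithm requires power-of-2 dimensions. Pad 965x965 to 1024x1024 (next power of 2).

Standard algorithm: 965^3 = 898632125 multiplications
Strassen's algorithm: 7^(log2(1024)) = 7^10 = 282475249 multiplications
Savings: 898632125 - 282475249 = 616156876 multiplications

Standard: 898632125 multiplications (965^3). Strassen: 282475249 multiplications (7^10, after padding to 1024x1024). Strassen reduces 8 recursive multiplications to 7 at each level.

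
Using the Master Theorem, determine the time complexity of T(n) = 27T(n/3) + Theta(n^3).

Master Theorem for T(n) = 27T(n/3) + O(n^3):

a = 27, b = 3, c = 3
log_b(a) = log_3(27) = 3.0000

Case 2: c = 3 = log_3(27) = 3.0000
T(n) = O(n^3 log n) = O(n^3 log n)

For T(n) = 27T(n/3) + O(n^3): log_3(27) = 3.0000. This is Case 2 of the Master Theorem (c = log_b(a), equal work at all levels), giving O(n^3 log n).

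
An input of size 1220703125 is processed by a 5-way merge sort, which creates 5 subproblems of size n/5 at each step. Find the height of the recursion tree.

For divide and conquer with division factor 5:

Problem sizes at each level:
Level 0: 1220703125
Level 1: 244140625
Level 2: 48828125
Level 3: 9765625
Level 4: 1953125
Level 5: 390625
Level 6: 78125
Level 7: 15625
Level 8: 3125
Level 9: 625
Level 10: 125
Level 11: 25
Level 12: 5
Level 13: 1

The root is level 0 and the size-1 base case is level 13 (the tree spans levels 0 through 13, i.e. 14 levels counting the root), so the depth is the number of divisions: log_5(1220703125) = 13

The recursion tree depth is log_5(1220703125) = 13. At each level, the problem size is divided by 5, so it takes 13 divisions to reduce to a base case of size 1. The algorithm makes 5 recursive calls at each level.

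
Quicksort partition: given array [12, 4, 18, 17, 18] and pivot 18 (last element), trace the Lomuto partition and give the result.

Lomuto partition with pivot = 18:

Initial array: [12, 4, 18, 17, 18]

arr[0]=12 <= 18: swap with position 0, array becomes [12, 4, 18, 17, 18]
arr[1]=4 <= 18: swap with position 1, array becomes [12, 4, 18, 17, 18]
arr[2]=18 <= 18: swap with position 2, array becomes [12, 4, 18, 17, 18]
arr[3]=17 <= 18: swap with position 3, array becomes [12, 4, 18, 17, 18]

Place pivot at position 4: [12, 4, 18, 17, 18]
Pivot position: 4

After partitioning with pivot 18, the array becomes [12, 4, 18, 17, 18]. The pivot is placed at index 4. All elements to the left of the pivot are <= 18, and all elements to the right are > 18.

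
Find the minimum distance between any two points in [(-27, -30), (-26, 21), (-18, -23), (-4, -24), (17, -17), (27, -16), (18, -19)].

Computing all pairwise distances among 7 points:

d((-27, -30), (-26, 21)) = 51.0098
d((-27, -30), (-18, -23)) = 11.4018
d((-27, -30), (-4, -24)) = 23.7697
d((-27, -30), (17, -17)) = 45.8803
d((-27, -30), (27, -16)) = 55.7853
d((-27, -30), (18, -19)) = 46.3249
d((-26, 21), (-18, -23)) = 44.7214
d((-26, 21), (-4, -24)) = 50.0899
d((-26, 21), (17, -17)) = 57.3847
d((-26, 21), (27, -16)) = 64.6375
d((-26, 21), (18, -19)) = 59.4643
d((-18, -23), (-4, -24)) = 14.0357
d((-18, -23), (17, -17)) = 35.5106
d((-18, -23), (27, -16)) = 45.5412
d((-18, -23), (18, -19)) = 36.2215
d((-4, -24), (17, -17)) = 22.1359
d((-4, -24), (27, -16)) = 32.0156
d((-4, -24), (18, -19)) = 22.561
d((17, -17), (27, -16)) = 10.0499
d((17, -17), (18, -19)) = 2.2361 <-- minimum
d((27, -16), (18, -19)) = 9.4868

Closest pair: (17, -17) and (18, -19) with distance 2.2361

The closest pair is (17, -17) and (18, -19) with Euclidean distance 2.2361. For 7 points, brute-force pairwise comparison is shown above. For large n, the divide-and-conquer algorithm (sort by x, recurse on halves, check the dividing strip) achieves O(n log n).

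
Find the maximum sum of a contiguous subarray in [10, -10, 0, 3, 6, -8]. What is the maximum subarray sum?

Using Kadane's algorithm on [10, -10, 0, 3, 6, -8]:

Scanning through the array:
Position 1 (value -10): max_ending_here = 0, max_so_far = 10
Position 2 (value 0): max_ending_here = 0, max_so_far = 10
Position 3 (value 3): max_ending_here = 3, max_so_far = 10
Position 4 (value 6): max_ending_here = 9, max_so_far = 10
Position 5 (value -8): max_ending_here = 1, max_so_far = 10

Maximum subarray: [10]
Maximum sum: 10

The maximum subarray is [10] with sum 10. This subarray runs from index 0 to index 0.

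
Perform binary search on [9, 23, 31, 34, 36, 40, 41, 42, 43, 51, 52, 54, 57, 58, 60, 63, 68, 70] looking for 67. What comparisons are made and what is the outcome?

Binary search for 67 in [9, 23, 31, 34, 36, 40, 41, 42, 43, 51, 52, 54, 57, 58, 60, 63, 68, 70]:

lo=0, hi=17, mid=8, arr[mid]=43 -> 43 < 67, search right half
lo=9, hi=17, mid=13, arr[mid]=58 -> 58 < 67, search right half
lo=14, hi=17, mid=15, arr[mid]=63 -> 63 < 67, search right half
lo=16, hi=17, mid=16, arr[mid]=68 -> 68 > 67, search left half
lo=16 > hi=15, target 67 not found

Binary search determines that 67 is not in the array after 4 comparisons. The search space was exhausted without finding the target.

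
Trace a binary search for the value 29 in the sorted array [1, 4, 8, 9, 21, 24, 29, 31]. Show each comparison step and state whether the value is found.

Binary search for 29 in [1, 4, 8, 9, 21, 24, 29, 31]:

lo=0, hi=7, mid=3, arr[mid]=9 -> 9 < 29, search right half
lo=4, hi=7, mid=5, arr[mid]=24 -> 24 < 29, search right half
lo=6, hi=7, mid=6, arr[mid]=29 -> Found target at index 6!

Binary search finds 29 at index 6 after 3 comparisons. The search repeatedly halves the search space by comparing with the middle element.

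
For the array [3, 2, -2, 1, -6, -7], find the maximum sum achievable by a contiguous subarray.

Using Kadane's algorithm on [3, 2, -2, 1, -6, -7]:

Scanning through the array:
Position 1 (value 2): max_ending_here = 5, max_so_far = 5
Position 2 (value -2): max_ending_here = 3, max_so_far = 5
Position 3 (value 1): max_ending_here = 4, max_so_far = 5
Position 4 (value -6): max_ending_here = -2, max_so_far = 5
Position 5 (value -7): max_ending_here = -7, max_so_far = 5

Maximum subarray: [3, 2]
Maximum sum: 5

The maximum subarray is [3, 2] with sum 5. This subarray runs from index 0 to index 1.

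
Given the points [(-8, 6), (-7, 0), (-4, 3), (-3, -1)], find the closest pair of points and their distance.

Computing all pairwise distances among 4 points:

d((-8, 6), (-7, 0)) = 6.0828
d((-8, 6), (-4, 3)) = 5.0
d((-8, 6), (-3, -1)) = 8.6023
d((-7, 0), (-4, 3)) = 4.2426
d((-7, 0), (-3, -1)) = 4.1231 <-- minimum
d((-4, 3), (-3, -1)) = 4.1231 <-- minimum

Minimum distance: 4.1231 (tie among 2 pairs: (-7, 0) and (-3, -1); (-4, 3) and (-3, -1))

The minimum Euclidean distance is 4.1231. There is a tie: 2 pairs achieve this minimum — (-7, 0) and (-3, -1); (-4, 3) and (-3, -1). Any of these is a valid closest pair. For 4 points, brute-force pairwise comparison is shown above. For large n, the divide-and-conquer algorithm (sort by x, recurse on halves, check the dividing strip) achieves O(n log n).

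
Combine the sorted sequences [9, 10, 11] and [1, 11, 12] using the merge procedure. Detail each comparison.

Merging process:

Compare 9 vs 1: take 1 from right. Merged: [1]
Compare 9 vs 11: take 9 from left. Merged: [1, 9]
Compare 10 vs 11: take 10 from left. Merged: [1, 9, 10]
Compare 11 vs 11: take 11 from left. Merged: [1, 9, 10, 11]
Append remaining from right: [11, 12]. Merged: [1, 9, 10, 11, 11, 12]

Final merged array: [1, 9, 10, 11, 11, 12]
Total comparisons: 4

The merged array is [1, 9, 10, 11, 11, 12], requiring 4 comparisons. The merge step runs in O(n) time where n is the total number of elements.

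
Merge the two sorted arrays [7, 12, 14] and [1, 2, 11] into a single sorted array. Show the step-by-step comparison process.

Merging process:

Compare 7 vs 1: take 1 from right. Merged: [1]
Compare 7 vs 2: take 2 from right. Merged: [1, 2]
Compare 7 vs 11: take 7 from left. Merged: [1, 2, 7]
Compare 12 vs 11: take 11 from right. Merged: [1, 2, 7, 11]
Append remaining from left: [12, 14]. Merged: [1, 2, 7, 11, 12, 14]

Final merged array: [1, 2, 7, 11, 12, 14]
Total comparisons: 4

The merged array is [1, 2, 7, 11, 12, 14], requiring 4 comparisons. The merge step runs in O(n) time where n is the total number of elements.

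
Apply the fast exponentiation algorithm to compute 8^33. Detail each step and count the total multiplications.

Computing 8^33 by squaring (build up from 8^1; each line after the first costs one multiplication):

8^1 = 8
8^2 = (8^1)^2 = 8^2 = 64
8^4 = (8^2)^2 = 64^2 = 4096
8^8 = (8^4)^2 = 4096^2 = 16777216
8^16 = (8^8)^2 = 16777216^2 = 281474976710656
8^32 = (8^16)^2 = 281474976710656^2 = 79228162514264337593543950336
8^33 = 8 * 8^32 = 8 * 79228162514264337593543950336 = 633825300114114700748351602688

Result: 633825300114114700748351602688
Multiplications needed: 6 (6 lines after 8^1)

8^33 = 633825300114114700748351602688. Using exponentiation by squaring, this requires 6 multiplications. The key idea: if the exponent is even, square the half-power; if odd, multiply by the base once.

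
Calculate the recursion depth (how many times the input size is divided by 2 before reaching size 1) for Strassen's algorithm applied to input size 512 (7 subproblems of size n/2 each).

For divide and conquer with division factor 2:

Problem sizes at each level:
Level 0: 512
Level 1: 256
Level 2: 128
Level 3: 64
Level 4: 32
Level 5: 16
Level 6: 8
Level 7: 4
Level 8: 2
Level 9: 1

The root is level 0 and the size-1 base case is level 9 (the tree spans levels 0 through 9, i.e. 10 levels counting the root), so the depth is the number of divisions: log_2(512) = 9

The recursion tree depth is log_2(512) = 9. At each level, the problem size is divided by 2, so it takes 9 divisions to reduce to a base case of size 1. The algorithm makes 7 recursive calls at each level.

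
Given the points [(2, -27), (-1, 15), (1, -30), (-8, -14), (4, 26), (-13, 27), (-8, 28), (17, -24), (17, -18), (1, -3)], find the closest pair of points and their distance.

Computing all pairwise distances among 10 points:

d((2, -27), (-1, 15)) = 42.107
d((2, -27), (1, -30)) = 3.1623 <-- minimum
d((2, -27), (-8, -14)) = 16.4012
d((2, -27), (4, 26)) = 53.0377
d((2, -27), (-13, 27)) = 56.0446
d((2, -27), (-8, 28)) = 55.9017
d((2, -27), (17, -24)) = 15.2971
d((2, -27), (17, -18)) = 17.4929
d((2, -27), (1, -3)) = 24.0208
d((-1, 15), (1, -30)) = 45.0444
d((-1, 15), (-8, -14)) = 29.8329
d((-1, 15), (4, 26)) = 12.083
d((-1, 15), (-13, 27)) = 16.9706
d((-1, 15), (-8, 28)) = 14.7648
d((-1, 15), (17, -24)) = 42.9535
d((-1, 15), (17, -18)) = 37.5899
d((-1, 15), (1, -3)) = 18.1108
d((1, -30), (-8, -14)) = 18.3576
d((1, -30), (4, 26)) = 56.0803
d((1, -30), (-13, 27)) = 58.6941
d((1, -30), (-8, 28)) = 58.6941
d((1, -30), (17, -24)) = 17.088
d((1, -30), (17, -18)) = 20.0
d((1, -30), (1, -3)) = 27.0
d((-8, -14), (4, 26)) = 41.7612
d((-8, -14), (-13, 27)) = 41.3038
d((-8, -14), (-8, 28)) = 42.0
d((-8, -14), (17, -24)) = 26.9258
d((-8, -14), (17, -18)) = 25.318
d((-8, -14), (1, -3)) = 14.2127
d((4, 26), (-13, 27)) = 17.0294
d((4, 26), (-8, 28)) = 12.1655
d((4, 26), (17, -24)) = 51.6624
d((4, 26), (17, -18)) = 45.8803
d((4, 26), (1, -3)) = 29.1548
d((-13, 27), (-8, 28)) = 5.099
d((-13, 27), (17, -24)) = 59.1692
d((-13, 27), (17, -18)) = 54.0833
d((-13, 27), (1, -3)) = 33.1059
d((-8, 28), (17, -24)) = 57.6975
d((-8, 28), (17, -18)) = 52.3546
d((-8, 28), (1, -3)) = 32.28
d((17, -24), (17, -18)) = 6.0
d((17, -24), (1, -3)) = 26.4008
d((17, -18), (1, -3)) = 21.9317

Closest pair: (2, -27) and (1, -30) with distance 3.1623

The closest pair is (2, -27) and (1, -30) with Euclidean distance 3.1623. For 10 points, brute-force pairwise comparison is shown above. For large n, the divide-and-conquer algorithm (sort by x, recurse on halves, check the dividing strip) achieves O(n log n).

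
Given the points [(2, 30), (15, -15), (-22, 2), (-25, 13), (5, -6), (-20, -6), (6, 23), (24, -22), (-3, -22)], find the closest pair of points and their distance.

Computing all pairwise distances among 9 points:

d((2, 30), (15, -15)) = 46.8402
d((2, 30), (-22, 2)) = 36.8782
d((2, 30), (-25, 13)) = 31.9061
d((2, 30), (5, -6)) = 36.1248
d((2, 30), (-20, -6)) = 42.19
d((2, 30), (6, 23)) = 8.0623 <-- minimum
d((2, 30), (24, -22)) = 56.4624
d((2, 30), (-3, -22)) = 52.2398
d((15, -15), (-22, 2)) = 40.7185
d((15, -15), (-25, 13)) = 48.8262
d((15, -15), (5, -6)) = 13.4536
d((15, -15), (-20, -6)) = 36.1386
d((15, -15), (6, 23)) = 39.0512
d((15, -15), (24, -22)) = 11.4018
d((15, -15), (-3, -22)) = 19.3132
d((-22, 2), (-25, 13)) = 11.4018
d((-22, 2), (5, -6)) = 28.1603
d((-22, 2), (-20, -6)) = 8.2462
d((-22, 2), (6, 23)) = 35.0
d((-22, 2), (24, -22)) = 51.8845
d((-22, 2), (-3, -22)) = 30.6105
d((-25, 13), (5, -6)) = 35.5106
d((-25, 13), (-20, -6)) = 19.6469
d((-25, 13), (6, 23)) = 32.573
d((-25, 13), (24, -22)) = 60.2163
d((-25, 13), (-3, -22)) = 41.3401
d((5, -6), (-20, -6)) = 25.0
d((5, -6), (6, 23)) = 29.0172
d((5, -6), (24, -22)) = 24.8395
d((5, -6), (-3, -22)) = 17.8885
d((-20, -6), (6, 23)) = 38.9487
d((-20, -6), (24, -22)) = 46.8188
d((-20, -6), (-3, -22)) = 23.3452
d((6, 23), (24, -22)) = 48.4665
d((6, 23), (-3, -22)) = 45.8912
d((24, -22), (-3, -22)) = 27.0

Closest pair: (2, 30) and (6, 23) with distance 8.0623

The closest pair is (2, 30) and (6, 23) with Euclidean distance 8.0623. For 9 points, brute-force pairwise comparison is shown above. For large n, the divide-and-conquer algorithm (sort by x, recurse on halves, check the dividing strip) achieves O(n log n).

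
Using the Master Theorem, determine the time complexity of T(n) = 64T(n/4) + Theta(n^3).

Master Theorem for T(n) = 64T(n/4) + O(n^3):

a = 64, b = 4, c = 3
log_b(a) = log_4(64) = 3.0000

Case 2: c = 3 = log_4(64) = 3.0000
T(n) = O(n^3 log n) = O(n^3 log n)

For T(n) = 64T(n/4) + O(n^3): log_4(64) = 3.0000. This is Case 2 of the Master Theorem (c = log_b(a), equal work at all levels), giving O(n^3 log n).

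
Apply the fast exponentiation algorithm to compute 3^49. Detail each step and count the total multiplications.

Computing 3^49 by squaring (build up from 3^1; each line after the first costs one multiplication):

3^1 = 3
3^2 = (3^1)^2 = 3^2 = 9
3^3 = 3 * 3^2 = 3 * 9 = 27
3^6 = (3^3)^2 = 27^2 = 729
3^12 = (3^6)^2 = 729^2 = 531441
3^24 = (3^12)^2 = 531441^2 = 282429536481
3^48 = (3^24)^2 = 282429536481^2 = 79766443076872509863361
3^49 = 3 * 3^48 = 3 * 79766443076872509863361 = 239299329230617529590083

Result: 239299329230617529590083
Multiplications needed: 7 (7 lines after 3^1)

3^49 = 239299329230617529590083. Using exponentiation by squaring, this requires 7 multiplications. The key idea: if the exponent is even, square the half-power; if odd, multiply by the base once.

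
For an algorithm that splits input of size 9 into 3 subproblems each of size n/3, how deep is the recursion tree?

For divide and conquer with division factor 3:

Problem sizes at each level:
Level 0: 9
Level 1: 3
Level 2: 1

The root is level 0 and the size-1 base case is level 2 (the tree spans levels 0 through 2, i.e. 3 levels counting the root), so the depth is the number of divisions: log_3(9) = 2

The recursion tree depth is log_3(9) = 2. At each level, the problem size is divided by 3, so it takes 2 divisions to reduce to a base case of size 1. The algorithm makes 3 recursive calls at each level.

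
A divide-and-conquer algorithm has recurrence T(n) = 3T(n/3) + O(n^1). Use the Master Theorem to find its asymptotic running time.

Master Theorem for T(n) = 3T(n/3) + O(n^1):

a = 3, b = 3, c = 1
log_b(a) = log_3(3) = 1.0000

Case 2: c = 1 = log_3(3) = 1.0000
T(n) = O(n^1 log n) = O(n log n)

For T(n) = 3T(n/3) + O(n^1): log_3(3) = 1.0000. This is Case 2 of the Master Theorem (c = log_b(a), equal work at all levels), giving O(n log n).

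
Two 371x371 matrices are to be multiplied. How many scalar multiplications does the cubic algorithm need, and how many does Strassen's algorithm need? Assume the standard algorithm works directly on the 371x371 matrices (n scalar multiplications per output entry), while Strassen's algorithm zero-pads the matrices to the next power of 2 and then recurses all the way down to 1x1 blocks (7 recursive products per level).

Matrix multiplication for 371x371 matrices:

Strassen's algorithm requires power-of-2 dimensions. Pad 371x371 to 512x512 (next power of 2).

Standard algorithm: 371^3 = 51064811 multiplications
Strassen's algorithm: 7^(log2(512)) = 7^9 = 40353607 multiplications
Savings: 51064811 - 40353607 = 10711204 multiplications

Standard: 51064811 multiplications (371^3). Strassen: 40353607 multiplications (7^9, after padding to 512x512). Strassen reduces 8 recursive multiplications to 7 at each level.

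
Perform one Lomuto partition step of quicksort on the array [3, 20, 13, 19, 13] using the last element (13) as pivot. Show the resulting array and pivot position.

Lomuto partition with pivot = 13:

Initial array: [3, 20, 13, 19, 13]

arr[0]=3 <= 13: swap with position 0, array becomes [3, 20, 13, 19, 13]
arr[1]=20 > 13: no swap
arr[2]=13 <= 13: swap with position 1, array becomes [3, 13, 20, 19, 13]
arr[3]=19 > 13: no swap

Place pivot at position 2: [3, 13, 13, 19, 20]
Pivot position: 2

After partitioning with pivot 13, the array becomes [3, 13, 13, 19, 20]. The pivot is placed at index 2. All elements to the left of the pivot are <= 13, and all elements to the right are > 13.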